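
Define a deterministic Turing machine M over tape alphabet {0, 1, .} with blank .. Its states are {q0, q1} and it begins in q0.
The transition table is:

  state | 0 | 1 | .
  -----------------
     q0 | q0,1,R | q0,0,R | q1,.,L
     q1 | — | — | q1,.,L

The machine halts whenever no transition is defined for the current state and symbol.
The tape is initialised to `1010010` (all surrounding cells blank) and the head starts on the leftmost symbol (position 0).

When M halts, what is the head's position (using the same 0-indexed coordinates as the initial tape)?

q0 | [1]010010.   read 1 → write 0, move R, go to q0
q0 | 0[0]10010.   read 0 → write 1, move R, go to q0
q0 | 01[1]0010.   read 1 → write 0, move R, go to q0
q0 | 010[0]010.   read 0 → write 1, move R, go to q0
q0 | 0101[0]10.   read 0 → write 1, move R, go to q0
q0 | 01011[1]0.   read 1 → write 0, move R, go to q0
q0 | 010110[0].   read 0 → write 1, move R, go to q0
q0 | 0101101[.]   read . → write ., move L, go to q1
q1 | 010110[1].
At halt the head is at cell 6.

6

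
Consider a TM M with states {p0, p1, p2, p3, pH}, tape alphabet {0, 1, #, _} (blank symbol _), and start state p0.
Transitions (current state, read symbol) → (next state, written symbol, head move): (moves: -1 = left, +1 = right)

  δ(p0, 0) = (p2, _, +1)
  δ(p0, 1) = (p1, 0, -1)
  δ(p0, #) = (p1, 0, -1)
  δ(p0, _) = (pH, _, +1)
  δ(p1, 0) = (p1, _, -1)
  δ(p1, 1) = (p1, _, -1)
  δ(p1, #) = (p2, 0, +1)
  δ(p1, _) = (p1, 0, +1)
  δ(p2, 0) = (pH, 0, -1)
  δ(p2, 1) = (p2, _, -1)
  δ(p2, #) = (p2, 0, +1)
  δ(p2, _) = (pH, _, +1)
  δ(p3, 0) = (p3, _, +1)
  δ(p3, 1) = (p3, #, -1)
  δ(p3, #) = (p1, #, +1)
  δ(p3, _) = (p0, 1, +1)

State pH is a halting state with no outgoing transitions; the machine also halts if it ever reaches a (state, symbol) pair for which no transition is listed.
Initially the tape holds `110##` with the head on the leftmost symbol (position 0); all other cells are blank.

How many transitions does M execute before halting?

32

p0 | ____[1]10##__   read 1 → write 0, move -1, go to p1
p1 | ___[_]010##__   read _ → write 0, move +1, go to p1
p1 | ___0[0]10##__   read 0 → write _, move -1, go to p1
p1 | ___[0]_10##__   read 0 → write _, move -1, go to p1
p1 | __[_]__10##__   read _ → write 0, move +1, go to p1
p1 | __0[_]_10##__   read _ → write 0, move +1, go to p1
p1 | __00[_]10##__   read _ → write 0, move +1, go to p1
p1 | __000[1]0##__   read 1 → write _, move -1, go to p1
p1 | __00[0]_0##__   read 0 → write _, move -1, go to p1
p1 | __0[0]__0##__   read 0 → write _, move -1, go to p1
p1 | __[0]___0##__   read 0 → write _, move -1, go to p1
p1 | _[_]____0##__   read _ → write 0, move +1, go to p1
p1 | _0[_]___0##__   read _ → write 0, move +1, go to p1
p1 | _00[_]__0##__   read _ → write 0, move +1, go to p1
p1 | _000[_]_0##__   read _ → write 0, move +1, go to p1
p1 | _0000[_]0##__   read _ → write 0, move +1, go to p1
p1 | _00000[0]##__   read 0 → write _, move -1, go to p1
p1 | _0000[0]_##__   read 0 → write _, move -1, go to p1
p1 | _000[0]__##__   read 0 → write _, move -1, go to p1
p1 | _00[0]___##__   read 0 → write _, move -1, go to p1
p1 | _0[0]____##__   read 0 → write _, move -1, go to p1
p1 | _[0]_____##__   read 0 → write _, move -1, go to p1
p1 | [_]______##__   read _ → write 0, move +1, go to p1
p1 | 0[_]_____##__   read _ → write 0, move +1, go to p1
p1 | 00[_]____##__   read _ → write 0, move +1, go to p1
p1 | 000[_]___##__   read _ → write 0, move +1, go to p1
p1 | 0000[_]__##__   read _ → write 0, move +1, go to p1
p1 | 00000[_]_##__   read _ → write 0, move +1, go to p1
p1 | 000000[_]##__   read _ → write 0, move +1, go to p1
p1 | 0000000[#]#__   read # → write 0, move +1, go to p2
p2 | 00000000[#]__   read # → write 0, move +1, go to p2
p2 | 000000000[_]_   read _ → write _, move +1, go to pH
pH | 000000000_[_]
M halts after 32 transitions.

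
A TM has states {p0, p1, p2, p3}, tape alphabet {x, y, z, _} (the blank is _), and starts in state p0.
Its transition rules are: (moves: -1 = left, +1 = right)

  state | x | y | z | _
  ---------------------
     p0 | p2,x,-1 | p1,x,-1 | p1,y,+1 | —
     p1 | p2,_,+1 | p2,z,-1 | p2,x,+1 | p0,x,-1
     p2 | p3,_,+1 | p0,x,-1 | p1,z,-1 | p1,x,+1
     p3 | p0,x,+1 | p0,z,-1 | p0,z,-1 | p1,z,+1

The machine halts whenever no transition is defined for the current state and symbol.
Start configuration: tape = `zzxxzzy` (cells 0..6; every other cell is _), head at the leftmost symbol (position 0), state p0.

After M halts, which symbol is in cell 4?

_

state=p0 head=0 tape=[z]zxxzzy_   (p0,z)→(p1,y,+1)
state=p1 head=1 tape=y[z]xxzzy_   (p1,z)→(p2,x,+1)
state=p2 head=2 tape=yx[x]xzzy_   (p2,x)→(p3,_,+1)
state=p3 head=3 tape=yx_[x]zzy_   (p3,x)→(p0,x,+1)
state=p0 head=4 tape=yx_x[z]zy_   (p0,z)→(p1,y,+1)
state=p1 head=5 tape=yx_xy[z]y_   (p1,z)→(p2,x,+1)
state=p2 head=6 tape=yx_xyx[y]_   (p2,y)→(p0,x,-1)
state=p0 head=5 tape=yx_xy[x]x_   (p0,x)→(p2,x,-1)
state=p2 head=4 tape=yx_x[y]xx_   (p2,y)→(p0,x,-1)
state=p0 head=3 tape=yx_[x]xxx_   (p0,x)→(p2,x,-1)
state=p2 head=2 tape=yx[_]xxxx_   (p2,_)→(p1,x,+1)
state=p1 head=3 tape=yxx[x]xxx_   (p1,x)→(p2,_,+1)
state=p2 head=4 tape=yxx_[x]xx_   (p2,x)→(p3,_,+1)
state=p3 head=5 tape=yxx__[x]x_   (p3,x)→(p0,x,+1)
state=p0 head=6 tape=yxx__x[x]_   (p0,x)→(p2,x,-1)
state=p2 head=5 tape=yxx__[x]x_   (p2,x)→(p3,_,+1)
state=p3 head=6 tape=yxx___[x]_   (p3,x)→(p0,x,+1)
state=p0 head=7 tape=yxx___x[_]
Cell 4 holds _ when M halts.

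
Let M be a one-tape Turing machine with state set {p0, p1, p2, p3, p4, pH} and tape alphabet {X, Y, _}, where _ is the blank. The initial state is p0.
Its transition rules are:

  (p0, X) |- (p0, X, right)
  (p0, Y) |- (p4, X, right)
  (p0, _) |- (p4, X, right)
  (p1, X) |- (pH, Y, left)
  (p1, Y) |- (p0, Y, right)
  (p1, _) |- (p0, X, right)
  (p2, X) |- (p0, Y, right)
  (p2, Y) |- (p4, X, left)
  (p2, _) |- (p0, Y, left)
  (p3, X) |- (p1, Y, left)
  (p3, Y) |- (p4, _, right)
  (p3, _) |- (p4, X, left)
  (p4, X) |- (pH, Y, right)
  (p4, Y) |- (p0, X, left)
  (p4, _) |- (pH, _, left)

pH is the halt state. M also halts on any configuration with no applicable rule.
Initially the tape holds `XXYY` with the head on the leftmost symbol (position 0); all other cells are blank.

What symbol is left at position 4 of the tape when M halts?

p0 | [X]XYY__   read X → write X, move right, go to p0
p0 | X[X]YY__   read X → write X, move right, go to p0
p0 | XX[Y]Y__   read Y → write X, move right, go to p4
p4 | XXX[Y]__   read Y → write X, move left, go to p0
p0 | XX[X]X__   read X → write X, move right, go to p0
p0 | XXX[X]__   read X → write X, move right, go to p0
p0 | XXXX[_]_   read _ → write X, move right, go to p4
p4 | XXXXX[_]   read _ → write _, move left, go to pH
pH | XXXX[X]_
Cell 4 holds X when M halts.

X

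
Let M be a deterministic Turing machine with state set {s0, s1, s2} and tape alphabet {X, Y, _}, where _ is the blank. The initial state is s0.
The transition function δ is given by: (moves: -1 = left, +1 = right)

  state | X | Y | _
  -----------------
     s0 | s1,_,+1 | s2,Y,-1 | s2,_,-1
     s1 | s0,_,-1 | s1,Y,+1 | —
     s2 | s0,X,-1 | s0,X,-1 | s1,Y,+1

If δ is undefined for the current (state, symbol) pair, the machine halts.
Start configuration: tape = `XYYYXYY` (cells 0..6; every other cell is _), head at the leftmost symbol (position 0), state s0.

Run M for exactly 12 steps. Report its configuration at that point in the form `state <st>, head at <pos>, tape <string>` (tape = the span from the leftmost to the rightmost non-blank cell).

state=s0 head=0 tape=[X]YYYXYY   (s0,X)→(s1,_,+1)
state=s1 head=1 tape=_[Y]YYXYY   (s1,Y)→(s1,Y,+1)
state=s1 head=2 tape=_Y[Y]YXYY   (s1,Y)→(s1,Y,+1)
state=s1 head=3 tape=_YY[Y]XYY   (s1,Y)→(s1,Y,+1)
state=s1 head=4 tape=_YYY[X]YY   (s1,X)→(s0,_,-1)
state=s0 head=3 tape=_YY[Y]_YY   (s0,Y)→(s2,Y,-1)
state=s2 head=2 tape=_Y[Y]Y_YY   (s2,Y)→(s0,X,-1)
state=s0 head=1 tape=_[Y]XY_YY   (s0,Y)→(s2,Y,-1)
state=s2 head=0 tape=[_]YXY_YY   (s2,_)→(s1,Y,+1)
state=s1 head=1 tape=Y[Y]XY_YY   (s1,Y)→(s1,Y,+1)
state=s1 head=2 tape=YY[X]Y_YY   (s1,X)→(s0,_,-1)
state=s0 head=1 tape=Y[Y]_Y_YY   (s0,Y)→(s2,Y,-1)
state=s2 head=0 tape=[Y]Y_Y_YY
After 12 steps: state s2, head at 0, tape YY_Y_YY.

state s2, head at 0, tape YY_Y_YY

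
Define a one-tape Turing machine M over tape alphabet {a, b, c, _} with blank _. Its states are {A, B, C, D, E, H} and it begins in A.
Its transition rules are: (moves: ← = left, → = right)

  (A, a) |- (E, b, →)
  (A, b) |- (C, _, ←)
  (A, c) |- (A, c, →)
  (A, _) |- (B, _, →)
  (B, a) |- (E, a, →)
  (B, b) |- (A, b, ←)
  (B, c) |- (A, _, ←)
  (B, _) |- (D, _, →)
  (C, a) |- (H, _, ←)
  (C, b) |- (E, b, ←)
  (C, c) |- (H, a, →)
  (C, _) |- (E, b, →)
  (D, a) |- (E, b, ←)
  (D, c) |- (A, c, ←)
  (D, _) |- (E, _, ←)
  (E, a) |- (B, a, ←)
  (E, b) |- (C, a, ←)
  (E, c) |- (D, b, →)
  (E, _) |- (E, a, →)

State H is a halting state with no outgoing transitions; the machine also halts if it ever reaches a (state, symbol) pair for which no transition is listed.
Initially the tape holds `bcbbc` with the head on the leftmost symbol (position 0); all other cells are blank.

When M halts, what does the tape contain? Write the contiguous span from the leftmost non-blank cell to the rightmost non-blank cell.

state=A head=0 tape=_[b]cbbc   (A,b)→(C,_,←)
state=C head=-1 tape=[_]_cbbc   (C,_)→(E,b,→)
state=E head=0 tape=b[_]cbbc   (E,_)→(E,a,→)
state=E head=1 tape=ba[c]bbc   (E,c)→(D,b,→)
state=D head=2 tape=bab[b]bc
The non-blank tape span at halt is babbbc.

babbbc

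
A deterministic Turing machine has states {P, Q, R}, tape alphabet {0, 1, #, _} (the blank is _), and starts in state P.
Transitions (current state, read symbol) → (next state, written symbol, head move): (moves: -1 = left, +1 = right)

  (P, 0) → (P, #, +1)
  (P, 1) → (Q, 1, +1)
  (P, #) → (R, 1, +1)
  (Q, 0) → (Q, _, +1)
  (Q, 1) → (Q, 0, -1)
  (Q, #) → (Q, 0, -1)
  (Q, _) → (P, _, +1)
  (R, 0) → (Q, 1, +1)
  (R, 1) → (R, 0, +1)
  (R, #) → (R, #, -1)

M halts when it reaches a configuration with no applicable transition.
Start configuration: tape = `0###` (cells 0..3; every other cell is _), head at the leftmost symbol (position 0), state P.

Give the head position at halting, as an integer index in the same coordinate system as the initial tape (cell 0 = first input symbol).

4

P | _[0]###_   read 0 → write #, move +1, go to P
P | _#[#]##_   read # → write 1, move +1, go to R
R | _#1[#]#_   read # → write #, move -1, go to R
R | _#[1]##_   read 1 → write 0, move +1, go to R
R | _#0[#]#_   read # → write #, move -1, go to R
R | _#[0]##_   read 0 → write 1, move +1, go to Q
Q | _#1[#]#_   read # → write 0, move -1, go to Q
Q | _#[1]0#_   read 1 → write 0, move -1, go to Q
Q | _[#]00#_   read # → write 0, move -1, go to Q
Q | [_]000#_   read _ → write _, move +1, go to P
P | _[0]00#_   read 0 → write #, move +1, go to P
P | _#[0]0#_   read 0 → write #, move +1, go to P
P | _##[0]#_   read 0 → write #, move +1, go to P
P | _###[#]_   read # → write 1, move +1, go to R
R | _###1[_]
At halt the head is at cell 4.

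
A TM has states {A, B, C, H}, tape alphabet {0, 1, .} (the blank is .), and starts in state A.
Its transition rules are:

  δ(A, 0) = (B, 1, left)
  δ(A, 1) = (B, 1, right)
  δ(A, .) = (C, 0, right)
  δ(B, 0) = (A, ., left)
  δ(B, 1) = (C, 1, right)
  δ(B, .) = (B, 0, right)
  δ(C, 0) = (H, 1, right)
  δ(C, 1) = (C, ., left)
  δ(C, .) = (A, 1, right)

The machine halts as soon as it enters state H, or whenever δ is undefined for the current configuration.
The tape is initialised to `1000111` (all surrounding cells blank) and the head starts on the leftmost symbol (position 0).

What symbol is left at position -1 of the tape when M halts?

1

A | .[1]000111   read 1 → write 1, move right, go to B
B | .1[0]00111   read 0 → write ., move left, go to A
A | .[1].00111   read 1 → write 1, move right, go to B
B | .1[.]00111   read . → write 0, move right, go to B
B | .10[0]0111   read 0 → write ., move left, go to A
A | .1[0].0111   read 0 → write 1, move left, go to B
B | .[1]1.0111   read 1 → write 1, move right, go to C
C | .1[1].0111   read 1 → write ., move left, go to C
C | .[1]..0111   read 1 → write ., move left, go to C
C | [.]...0111   read . → write 1, move right, go to A
A | 1[.]..0111   read . → write 0, move right, go to C
C | 10[.].0111   read . → write 1, move right, go to A
A | 101[.]0111   read . → write 0, move right, go to C
C | 1010[0]111   read 0 → write 1, move right, go to H
H | 10101[1]11
Cell -1 holds 1 when M halts.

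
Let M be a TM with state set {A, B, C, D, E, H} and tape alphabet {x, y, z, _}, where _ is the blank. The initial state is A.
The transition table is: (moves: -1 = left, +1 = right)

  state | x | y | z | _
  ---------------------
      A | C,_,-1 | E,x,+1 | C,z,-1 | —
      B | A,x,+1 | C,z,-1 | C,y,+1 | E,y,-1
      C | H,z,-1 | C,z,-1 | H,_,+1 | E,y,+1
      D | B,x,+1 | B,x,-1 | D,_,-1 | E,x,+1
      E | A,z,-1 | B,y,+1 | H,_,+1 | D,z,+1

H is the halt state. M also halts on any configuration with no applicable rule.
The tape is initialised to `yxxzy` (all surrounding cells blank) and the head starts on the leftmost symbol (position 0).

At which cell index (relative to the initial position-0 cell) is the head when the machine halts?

-3

state=A head=0 tape=___[y]xxzy   (A,y)→(E,x,+1)
state=E head=1 tape=___x[x]xzy   (E,x)→(A,z,-1)
state=A head=0 tape=___[x]zxzy   (A,x)→(C,_,-1)
state=C head=-1 tape=__[_]_zxzy   (C,_)→(E,y,+1)
state=E head=0 tape=__y[_]zxzy   (E,_)→(D,z,+1)
state=D head=1 tape=__yz[z]xzy   (D,z)→(D,_,-1)
state=D head=0 tape=__y[z]_xzy   (D,z)→(D,_,-1)
state=D head=-1 tape=__[y]__xzy   (D,y)→(B,x,-1)
state=B head=-2 tape=_[_]x__xzy   (B,_)→(E,y,-1)
state=E head=-3 tape=[_]yx__xzy   (E,_)→(D,z,+1)
state=D head=-2 tape=z[y]x__xzy   (D,y)→(B,x,-1)
state=B head=-3 tape=[z]xx__xzy   (B,z)→(C,y,+1)
state=C head=-2 tape=y[x]x__xzy   (C,x)→(H,z,-1)
state=H head=-3 tape=[y]zx__xzy
At halt the head is at cell -3.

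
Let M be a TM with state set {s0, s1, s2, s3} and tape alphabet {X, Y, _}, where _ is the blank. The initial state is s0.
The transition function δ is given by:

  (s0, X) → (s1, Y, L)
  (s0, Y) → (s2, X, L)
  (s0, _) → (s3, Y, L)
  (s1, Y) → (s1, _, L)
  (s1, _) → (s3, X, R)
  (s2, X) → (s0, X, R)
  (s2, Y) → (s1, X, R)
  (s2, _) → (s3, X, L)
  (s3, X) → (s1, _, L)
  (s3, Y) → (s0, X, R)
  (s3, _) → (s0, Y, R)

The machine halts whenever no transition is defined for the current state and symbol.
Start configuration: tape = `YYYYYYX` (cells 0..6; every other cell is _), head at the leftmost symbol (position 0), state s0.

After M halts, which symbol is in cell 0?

s0 | ___[Y]YYYYYX   read Y → write X, move L, go to s2
s2 | __[_]XYYYYYX   read _ → write X, move L, go to s3
s3 | _[_]XXYYYYYX   read _ → write Y, move R, go to s0
s0 | _Y[X]XYYYYYX   read X → write Y, move L, go to s1
s1 | _[Y]YXYYYYYX   read Y → write _, move L, go to s1
s1 | [_]_YXYYYYYX   read _ → write X, move R, go to s3
s3 | X[_]YXYYYYYX   read _ → write Y, move R, go to s0
s0 | XY[Y]XYYYYYX   read Y → write X, move L, go to s2
s2 | X[Y]XXYYYYYX   read Y → write X, move R, go to s1
s1 | XX[X]XYYYYYX
Cell 0 holds X when M halts.

X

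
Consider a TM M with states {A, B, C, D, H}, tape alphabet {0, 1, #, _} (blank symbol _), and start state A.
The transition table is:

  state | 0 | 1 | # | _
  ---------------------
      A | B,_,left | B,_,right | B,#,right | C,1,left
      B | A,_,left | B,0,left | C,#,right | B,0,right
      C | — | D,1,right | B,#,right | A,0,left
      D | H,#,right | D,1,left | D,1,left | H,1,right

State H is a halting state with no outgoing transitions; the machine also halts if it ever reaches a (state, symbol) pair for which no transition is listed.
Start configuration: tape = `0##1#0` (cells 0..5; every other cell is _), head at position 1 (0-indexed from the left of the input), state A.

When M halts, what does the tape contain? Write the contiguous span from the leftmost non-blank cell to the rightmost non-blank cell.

#11110

state=A head=1 tape=0[#]#1#0   (A,#)→(B,#,right)
state=B head=2 tape=0#[#]1#0   (B,#)→(C,#,right)
state=C head=3 tape=0##[1]#0   (C,1)→(D,1,right)
state=D head=4 tape=0##1[#]0   (D,#)→(D,1,left)
state=D head=3 tape=0##[1]10   (D,1)→(D,1,left)
state=D head=2 tape=0#[#]110   (D,#)→(D,1,left)
state=D head=1 tape=0[#]1110   (D,#)→(D,1,left)
state=D head=0 tape=[0]11110   (D,0)→(H,#,right)
state=H head=1 tape=#[1]1110
The non-blank tape span at halt is #11110.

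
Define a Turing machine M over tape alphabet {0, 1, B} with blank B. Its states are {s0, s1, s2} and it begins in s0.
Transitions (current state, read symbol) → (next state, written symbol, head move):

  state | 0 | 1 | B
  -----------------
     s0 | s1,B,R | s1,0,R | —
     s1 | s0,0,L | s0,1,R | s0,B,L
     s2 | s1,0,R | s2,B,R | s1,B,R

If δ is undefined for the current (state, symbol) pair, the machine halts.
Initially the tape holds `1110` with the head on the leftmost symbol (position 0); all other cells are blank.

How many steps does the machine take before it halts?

state=s0 head=0 tape=[1]110   (s0,1)→(s1,0,R)
state=s1 head=1 tape=0[1]10   (s1,1)→(s0,1,R)
state=s0 head=2 tape=01[1]0   (s0,1)→(s1,0,R)
state=s1 head=3 tape=010[0]   (s1,0)→(s0,0,L)
state=s0 head=2 tape=01[0]0   (s0,0)→(s1,B,R)
state=s1 head=3 tape=01B[0]   (s1,0)→(s0,0,L)
state=s0 head=2 tape=01[B]0
M halts after 6 transitions.

6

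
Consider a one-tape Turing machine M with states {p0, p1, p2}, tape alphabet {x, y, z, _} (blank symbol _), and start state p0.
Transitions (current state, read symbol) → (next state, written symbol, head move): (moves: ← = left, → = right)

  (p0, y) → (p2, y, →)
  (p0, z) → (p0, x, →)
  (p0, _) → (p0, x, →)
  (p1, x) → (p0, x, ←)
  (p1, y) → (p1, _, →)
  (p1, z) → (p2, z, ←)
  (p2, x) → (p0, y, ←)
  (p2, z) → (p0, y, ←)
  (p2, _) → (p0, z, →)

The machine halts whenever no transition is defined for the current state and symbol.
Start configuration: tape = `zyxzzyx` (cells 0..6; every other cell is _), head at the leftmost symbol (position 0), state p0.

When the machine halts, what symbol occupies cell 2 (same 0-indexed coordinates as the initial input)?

p0 | [z]yxzzyx   read z → write x, move →, go to p0
p0 | x[y]xzzyx   read y → write y, move →, go to p2
p2 | xy[x]zzyx   read x → write y, move ←, go to p0
p0 | x[y]yzzyx   read y → write y, move →, go to p2
p2 | xy[y]zzyx
Cell 2 holds y when M halts.

y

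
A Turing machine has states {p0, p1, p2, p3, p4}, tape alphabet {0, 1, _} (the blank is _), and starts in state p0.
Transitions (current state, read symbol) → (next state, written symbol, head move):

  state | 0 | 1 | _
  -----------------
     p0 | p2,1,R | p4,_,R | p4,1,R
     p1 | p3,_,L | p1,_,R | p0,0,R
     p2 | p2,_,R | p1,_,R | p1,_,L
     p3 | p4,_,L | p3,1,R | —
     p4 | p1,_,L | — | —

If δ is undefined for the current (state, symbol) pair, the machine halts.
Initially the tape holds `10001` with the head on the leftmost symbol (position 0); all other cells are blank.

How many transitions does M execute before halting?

11

state=p0 head=0 tape=[1]0001___   (p0,1)→(p4,_,R)
state=p4 head=1 tape=_[0]001___   (p4,0)→(p1,_,L)
state=p1 head=0 tape=[_]_001___   (p1,_)→(p0,0,R)
state=p0 head=1 tape=0[_]001___   (p0,_)→(p4,1,R)
state=p4 head=2 tape=01[0]01___   (p4,0)→(p1,_,L)
state=p1 head=1 tape=0[1]_01___   (p1,1)→(p1,_,R)
state=p1 head=2 tape=0_[_]01___   (p1,_)→(p0,0,R)
state=p0 head=3 tape=0_0[0]1___   (p0,0)→(p2,1,R)
state=p2 head=4 tape=0_01[1]___   (p2,1)→(p1,_,R)
state=p1 head=5 tape=0_01_[_]__   (p1,_)→(p0,0,R)
state=p0 head=6 tape=0_01_0[_]_   (p0,_)→(p4,1,R)
state=p4 head=7 tape=0_01_01[_]
M halts after 11 transitions.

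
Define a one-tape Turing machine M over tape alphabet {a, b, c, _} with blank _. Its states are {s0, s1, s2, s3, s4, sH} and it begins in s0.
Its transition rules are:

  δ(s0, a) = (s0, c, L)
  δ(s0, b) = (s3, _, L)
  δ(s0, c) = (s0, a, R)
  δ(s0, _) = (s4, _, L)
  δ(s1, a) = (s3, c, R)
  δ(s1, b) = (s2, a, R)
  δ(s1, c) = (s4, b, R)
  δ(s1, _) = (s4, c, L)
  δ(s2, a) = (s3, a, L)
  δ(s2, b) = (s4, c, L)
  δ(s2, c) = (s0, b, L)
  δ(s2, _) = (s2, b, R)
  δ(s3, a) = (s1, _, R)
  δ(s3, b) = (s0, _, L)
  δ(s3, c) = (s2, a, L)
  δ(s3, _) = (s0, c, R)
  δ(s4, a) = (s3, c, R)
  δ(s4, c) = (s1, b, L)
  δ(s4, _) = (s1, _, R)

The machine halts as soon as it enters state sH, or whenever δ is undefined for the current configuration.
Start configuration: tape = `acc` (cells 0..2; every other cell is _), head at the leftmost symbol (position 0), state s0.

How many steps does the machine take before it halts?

17

state=s0 head=0 tape=___[a]cc   (s0,a)→(s0,c,L)
state=s0 head=-1 tape=__[_]ccc   (s0,_)→(s4,_,L)
state=s4 head=-2 tape=_[_]_ccc   (s4,_)→(s1,_,R)
state=s1 head=-1 tape=__[_]ccc   (s1,_)→(s4,c,L)
state=s4 head=-2 tape=_[_]cccc   (s4,_)→(s1,_,R)
state=s1 head=-1 tape=__[c]ccc   (s1,c)→(s4,b,R)
state=s4 head=0 tape=__b[c]cc   (s4,c)→(s1,b,L)
state=s1 head=-1 tape=__[b]bcc   (s1,b)→(s2,a,R)
state=s2 head=0 tape=__a[b]cc   (s2,b)→(s4,c,L)
state=s4 head=-1 tape=__[a]ccc   (s4,a)→(s3,c,R)
state=s3 head=0 tape=__c[c]cc   (s3,c)→(s2,a,L)
state=s2 head=-1 tape=__[c]acc   (s2,c)→(s0,b,L)
state=s0 head=-2 tape=_[_]bacc   (s0,_)→(s4,_,L)
state=s4 head=-3 tape=[_]_bacc   (s4,_)→(s1,_,R)
state=s1 head=-2 tape=_[_]bacc   (s1,_)→(s4,c,L)
state=s4 head=-3 tape=[_]cbacc   (s4,_)→(s1,_,R)
state=s1 head=-2 tape=_[c]bacc   (s1,c)→(s4,b,R)
state=s4 head=-1 tape=_b[b]acc
M halts after 17 transitions.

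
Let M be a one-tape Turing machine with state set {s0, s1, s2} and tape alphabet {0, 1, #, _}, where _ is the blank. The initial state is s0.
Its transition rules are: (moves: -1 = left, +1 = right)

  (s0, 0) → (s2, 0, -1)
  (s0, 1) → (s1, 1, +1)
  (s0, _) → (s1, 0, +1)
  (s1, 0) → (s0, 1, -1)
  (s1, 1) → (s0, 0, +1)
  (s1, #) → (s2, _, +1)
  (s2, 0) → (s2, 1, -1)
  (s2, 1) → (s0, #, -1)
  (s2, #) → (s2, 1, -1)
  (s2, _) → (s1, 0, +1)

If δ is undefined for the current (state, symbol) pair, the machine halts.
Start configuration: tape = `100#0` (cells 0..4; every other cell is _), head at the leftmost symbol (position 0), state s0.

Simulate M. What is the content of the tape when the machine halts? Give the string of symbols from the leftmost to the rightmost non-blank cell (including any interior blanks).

0000#0

state=s0 head=0 tape=_[1]00#0   (s0,1)→(s1,1,+1)
state=s1 head=1 tape=_1[0]0#0   (s1,0)→(s0,1,-1)
state=s0 head=0 tape=_[1]10#0   (s0,1)→(s1,1,+1)
state=s1 head=1 tape=_1[1]0#0   (s1,1)→(s0,0,+1)
state=s0 head=2 tape=_10[0]#0   (s0,0)→(s2,0,-1)
state=s2 head=1 tape=_1[0]0#0   (s2,0)→(s2,1,-1)
state=s2 head=0 tape=_[1]10#0   (s2,1)→(s0,#,-1)
state=s0 head=-1 tape=[_]#10#0   (s0,_)→(s1,0,+1)
state=s1 head=0 tape=0[#]10#0   (s1,#)→(s2,_,+1)
state=s2 head=1 tape=0_[1]0#0   (s2,1)→(s0,#,-1)
state=s0 head=0 tape=0[_]#0#0   (s0,_)→(s1,0,+1)
state=s1 head=1 tape=00[#]0#0   (s1,#)→(s2,_,+1)
state=s2 head=2 tape=00_[0]#0   (s2,0)→(s2,1,-1)
state=s2 head=1 tape=00[_]1#0   (s2,_)→(s1,0,+1)
state=s1 head=2 tape=000[1]#0   (s1,1)→(s0,0,+1)
state=s0 head=3 tape=0000[#]0
The non-blank tape span at halt is 0000#0.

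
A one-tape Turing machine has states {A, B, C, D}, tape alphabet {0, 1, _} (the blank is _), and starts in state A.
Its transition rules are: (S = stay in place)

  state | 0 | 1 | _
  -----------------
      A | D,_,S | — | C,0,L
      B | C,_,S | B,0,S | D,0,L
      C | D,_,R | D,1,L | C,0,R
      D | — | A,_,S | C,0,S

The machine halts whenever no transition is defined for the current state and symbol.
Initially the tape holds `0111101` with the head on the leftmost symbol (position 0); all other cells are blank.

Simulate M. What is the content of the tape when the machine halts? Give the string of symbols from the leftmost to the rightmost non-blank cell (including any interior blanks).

state=A head=0 tape=[0]111101   (A,0)→(D,_,S)
state=D head=0 tape=[_]111101   (D,_)→(C,0,S)
state=C head=0 tape=[0]111101   (C,0)→(D,_,R)
state=D head=1 tape=_[1]11101   (D,1)→(A,_,S)
state=A head=1 tape=_[_]11101   (A,_)→(C,0,L)
state=C head=0 tape=[_]011101   (C,_)→(C,0,R)
state=C head=1 tape=0[0]11101   (C,0)→(D,_,R)
state=D head=2 tape=0_[1]1101   (D,1)→(A,_,S)
state=A head=2 tape=0_[_]1101   (A,_)→(C,0,L)
state=C head=1 tape=0[_]01101   (C,_)→(C,0,R)
state=C head=2 tape=00[0]1101   (C,0)→(D,_,R)
state=D head=3 tape=00_[1]101   (D,1)→(A,_,S)
state=A head=3 tape=00_[_]101   (A,_)→(C,0,L)
state=C head=2 tape=00[_]0101   (C,_)→(C,0,R)
state=C head=3 tape=000[0]101   (C,0)→(D,_,R)
state=D head=4 tape=000_[1]01   (D,1)→(A,_,S)
state=A head=4 tape=000_[_]01   (A,_)→(C,0,L)
state=C head=3 tape=000[_]001   (C,_)→(C,0,R)
state=C head=4 tape=0000[0]01   (C,0)→(D,_,R)
state=D head=5 tape=0000_[0]1
The non-blank tape span at halt is 0000_01.

0000_01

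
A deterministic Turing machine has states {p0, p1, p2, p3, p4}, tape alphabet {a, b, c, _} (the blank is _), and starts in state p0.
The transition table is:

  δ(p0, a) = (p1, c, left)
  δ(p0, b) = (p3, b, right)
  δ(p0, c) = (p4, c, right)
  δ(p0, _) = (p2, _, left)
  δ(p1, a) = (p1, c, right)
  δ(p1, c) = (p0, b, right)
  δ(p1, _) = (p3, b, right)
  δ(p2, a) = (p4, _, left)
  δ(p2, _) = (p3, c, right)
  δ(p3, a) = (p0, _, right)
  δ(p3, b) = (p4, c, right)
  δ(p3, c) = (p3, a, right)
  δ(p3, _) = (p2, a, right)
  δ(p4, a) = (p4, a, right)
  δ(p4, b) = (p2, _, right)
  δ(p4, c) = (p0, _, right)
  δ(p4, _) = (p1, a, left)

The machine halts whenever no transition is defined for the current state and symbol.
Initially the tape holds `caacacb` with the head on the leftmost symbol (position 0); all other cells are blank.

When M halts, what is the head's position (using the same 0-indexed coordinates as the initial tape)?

6

p0 | [c]aacacb_   read c → write c, move right, go to p4
p4 | c[a]acacb_   read a → write a, move right, go to p4
p4 | ca[a]cacb_   read a → write a, move right, go to p4
p4 | caa[c]acb_   read c → write _, move right, go to p0
p0 | caa_[a]cb_   read a → write c, move left, go to p1
p1 | caa[_]ccb_   read _ → write b, move right, go to p3
p3 | caab[c]cb_   read c → write a, move right, go to p3
p3 | caaba[c]b_   read c → write a, move right, go to p3
p3 | caabaa[b]_   read b → write c, move right, go to p4
p4 | caabaac[_]   read _ → write a, move left, go to p1
p1 | caabaa[c]a   read c → write b, move right, go to p0
p0 | caabaab[a]   read a → write c, move left, go to p1
p1 | caabaa[b]c
At halt the head is at cell 6.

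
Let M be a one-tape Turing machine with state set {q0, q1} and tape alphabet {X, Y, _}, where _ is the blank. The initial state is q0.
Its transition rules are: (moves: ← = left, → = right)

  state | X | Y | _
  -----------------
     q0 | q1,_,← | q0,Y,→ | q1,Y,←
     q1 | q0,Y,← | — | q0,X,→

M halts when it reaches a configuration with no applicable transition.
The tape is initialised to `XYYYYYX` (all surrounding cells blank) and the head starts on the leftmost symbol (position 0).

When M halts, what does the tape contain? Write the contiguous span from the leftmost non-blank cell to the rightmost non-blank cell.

state=q0 head=0 tape=___[X]YYYYYX   (q0,X)→(q1,_,←)
state=q1 head=-1 tape=__[_]_YYYYYX   (q1,_)→(q0,X,→)
state=q0 head=0 tape=__X[_]YYYYYX   (q0,_)→(q1,Y,←)
state=q1 head=-1 tape=__[X]YYYYYYX   (q1,X)→(q0,Y,←)
state=q0 head=-2 tape=_[_]YYYYYYYX   (q0,_)→(q1,Y,←)
state=q1 head=-3 tape=[_]YYYYYYYYX   (q1,_)→(q0,X,→)
state=q0 head=-2 tape=X[Y]YYYYYYYX   (q0,Y)→(q0,Y,→)
state=q0 head=-1 tape=XY[Y]YYYYYYX   (q0,Y)→(q0,Y,→)
state=q0 head=0 tape=XYY[Y]YYYYYX   (q0,Y)→(q0,Y,→)
state=q0 head=1 tape=XYYY[Y]YYYYX   (q0,Y)→(q0,Y,→)
state=q0 head=2 tape=XYYYY[Y]YYYX   (q0,Y)→(q0,Y,→)
state=q0 head=3 tape=XYYYYY[Y]YYX   (q0,Y)→(q0,Y,→)
state=q0 head=4 tape=XYYYYYY[Y]YX   (q0,Y)→(q0,Y,→)
state=q0 head=5 tape=XYYYYYYY[Y]X   (q0,Y)→(q0,Y,→)
state=q0 head=6 tape=XYYYYYYYY[X]   (q0,X)→(q1,_,←)
state=q1 head=5 tape=XYYYYYYY[Y]_
The non-blank tape span at halt is XYYYYYYYY.

XYYYYYYYY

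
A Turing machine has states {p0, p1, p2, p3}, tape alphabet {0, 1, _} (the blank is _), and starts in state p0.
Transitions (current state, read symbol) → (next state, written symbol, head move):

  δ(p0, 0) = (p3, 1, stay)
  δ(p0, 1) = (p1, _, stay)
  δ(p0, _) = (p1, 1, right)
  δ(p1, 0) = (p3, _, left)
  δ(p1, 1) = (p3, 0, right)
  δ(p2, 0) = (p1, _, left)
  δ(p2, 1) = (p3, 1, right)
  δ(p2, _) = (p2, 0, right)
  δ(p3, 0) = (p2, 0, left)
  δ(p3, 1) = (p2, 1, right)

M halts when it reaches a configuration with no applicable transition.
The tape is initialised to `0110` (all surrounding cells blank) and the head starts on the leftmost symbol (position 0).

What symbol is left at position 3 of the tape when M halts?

_

p0 | [0]110   read 0 → write 1, move stay, go to p3
p3 | [1]110   read 1 → write 1, move right, go to p2
p2 | 1[1]10   read 1 → write 1, move right, go to p3
p3 | 11[1]0   read 1 → write 1, move right, go to p2
p2 | 111[0]   read 0 → write _, move left, go to p1
p1 | 11[1]_   read 1 → write 0, move right, go to p3
p3 | 110[_]
Cell 3 holds _ when M halts.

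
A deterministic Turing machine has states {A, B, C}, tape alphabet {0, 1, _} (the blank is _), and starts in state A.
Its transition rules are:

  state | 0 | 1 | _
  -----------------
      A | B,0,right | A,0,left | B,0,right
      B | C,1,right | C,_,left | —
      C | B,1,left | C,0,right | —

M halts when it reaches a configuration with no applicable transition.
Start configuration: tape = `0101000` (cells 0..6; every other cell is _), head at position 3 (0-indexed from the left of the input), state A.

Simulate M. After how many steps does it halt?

state=A head=3 tape=_010[1]000   (A,1)→(A,0,left)
state=A head=2 tape=_01[0]0000   (A,0)→(B,0,right)
state=B head=3 tape=_010[0]000   (B,0)→(C,1,right)
state=C head=4 tape=_0101[0]00   (C,0)→(B,1,left)
state=B head=3 tape=_010[1]100   (B,1)→(C,_,left)
state=C head=2 tape=_01[0]_100   (C,0)→(B,1,left)
state=B head=1 tape=_0[1]1_100   (B,1)→(C,_,left)
state=C head=0 tape=_[0]_1_100   (C,0)→(B,1,left)
state=B head=-1 tape=[_]1_1_100
M halts after 8 transitions.

8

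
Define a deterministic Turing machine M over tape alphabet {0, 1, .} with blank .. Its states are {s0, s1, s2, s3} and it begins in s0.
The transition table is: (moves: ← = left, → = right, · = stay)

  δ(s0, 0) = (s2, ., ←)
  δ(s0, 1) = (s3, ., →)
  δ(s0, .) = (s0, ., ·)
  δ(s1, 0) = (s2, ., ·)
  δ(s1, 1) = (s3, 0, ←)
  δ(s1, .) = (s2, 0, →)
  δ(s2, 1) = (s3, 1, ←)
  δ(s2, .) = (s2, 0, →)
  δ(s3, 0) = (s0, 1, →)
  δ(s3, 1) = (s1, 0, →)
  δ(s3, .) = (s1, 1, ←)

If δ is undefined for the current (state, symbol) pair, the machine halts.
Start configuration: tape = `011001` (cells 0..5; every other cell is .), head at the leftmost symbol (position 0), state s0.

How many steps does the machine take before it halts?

9

state=s0 head=0 tape=.[0]11001   (s0,0)→(s2,.,←)
state=s2 head=-1 tape=[.].11001   (s2,.)→(s2,0,→)
state=s2 head=0 tape=0[.]11001   (s2,.)→(s2,0,→)
state=s2 head=1 tape=00[1]1001   (s2,1)→(s3,1,←)
state=s3 head=0 tape=0[0]11001   (s3,0)→(s0,1,→)
state=s0 head=1 tape=01[1]1001   (s0,1)→(s3,.,→)
state=s3 head=2 tape=01.[1]001   (s3,1)→(s1,0,→)
state=s1 head=3 tape=01.0[0]01   (s1,0)→(s2,.,·)
state=s2 head=3 tape=01.0[.]01   (s2,.)→(s2,0,→)
state=s2 head=4 tape=01.00[0]1
M halts after 9 transitions.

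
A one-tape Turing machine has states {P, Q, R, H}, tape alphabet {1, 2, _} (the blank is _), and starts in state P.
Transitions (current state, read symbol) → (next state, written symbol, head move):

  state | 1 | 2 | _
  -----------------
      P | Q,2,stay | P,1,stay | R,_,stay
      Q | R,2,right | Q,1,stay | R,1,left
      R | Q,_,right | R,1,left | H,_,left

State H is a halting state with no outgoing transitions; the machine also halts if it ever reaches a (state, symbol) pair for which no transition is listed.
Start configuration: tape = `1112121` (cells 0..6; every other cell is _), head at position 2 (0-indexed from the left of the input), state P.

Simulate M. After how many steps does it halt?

12

state=P head=2 tape=11[1]2121   (P,1)→(Q,2,stay)
state=Q head=2 tape=11[2]2121   (Q,2)→(Q,1,stay)
state=Q head=2 tape=11[1]2121   (Q,1)→(R,2,right)
state=R head=3 tape=112[2]121   (R,2)→(R,1,left)
state=R head=2 tape=11[2]1121   (R,2)→(R,1,left)
state=R head=1 tape=1[1]11121   (R,1)→(Q,_,right)
state=Q head=2 tape=1_[1]1121   (Q,1)→(R,2,right)
state=R head=3 tape=1_2[1]121   (R,1)→(Q,_,right)
state=Q head=4 tape=1_2_[1]21   (Q,1)→(R,2,right)
state=R head=5 tape=1_2_2[2]1   (R,2)→(R,1,left)
state=R head=4 tape=1_2_[2]11   (R,2)→(R,1,left)
state=R head=3 tape=1_2[_]111   (R,_)→(H,_,left)
state=H head=2 tape=1_[2]_111
M halts after 12 transitions.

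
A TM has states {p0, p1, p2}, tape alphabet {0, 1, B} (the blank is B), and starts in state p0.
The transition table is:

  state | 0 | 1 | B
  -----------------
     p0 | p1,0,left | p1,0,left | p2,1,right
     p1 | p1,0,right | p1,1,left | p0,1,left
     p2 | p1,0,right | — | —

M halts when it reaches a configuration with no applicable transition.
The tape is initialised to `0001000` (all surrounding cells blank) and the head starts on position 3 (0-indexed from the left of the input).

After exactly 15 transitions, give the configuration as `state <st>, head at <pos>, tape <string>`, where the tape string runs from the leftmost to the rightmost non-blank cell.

state p1, head at 6, tape 00000001

state=p0 head=3 tape=000[1]000B   (p0,1)→(p1,0,left)
state=p1 head=2 tape=00[0]0000B   (p1,0)→(p1,0,right)
state=p1 head=3 tape=000[0]000B   (p1,0)→(p1,0,right)
state=p1 head=4 tape=0000[0]00B   (p1,0)→(p1,0,right)
state=p1 head=5 tape=00000[0]0B   (p1,0)→(p1,0,right)
state=p1 head=6 tape=000000[0]B   (p1,0)→(p1,0,right)
state=p1 head=7 tape=0000000[B]   (p1,B)→(p0,1,left)
state=p0 head=6 tape=000000[0]1   (p0,0)→(p1,0,left)
state=p1 head=5 tape=00000[0]01   (p1,0)→(p1,0,right)
state=p1 head=6 tape=000000[0]1   (p1,0)→(p1,0,right)
state=p1 head=7 tape=0000000[1]   (p1,1)→(p1,1,left)
state=p1 head=6 tape=000000[0]1   (p1,0)→(p1,0,right)
state=p1 head=7 tape=0000000[1]   (p1,1)→(p1,1,left)
state=p1 head=6 tape=000000[0]1   (p1,0)→(p1,0,right)
state=p1 head=7 tape=0000000[1]   (p1,1)→(p1,1,left)
state=p1 head=6 tape=000000[0]1
After 15 steps: state p1, head at 6, tape 00000001.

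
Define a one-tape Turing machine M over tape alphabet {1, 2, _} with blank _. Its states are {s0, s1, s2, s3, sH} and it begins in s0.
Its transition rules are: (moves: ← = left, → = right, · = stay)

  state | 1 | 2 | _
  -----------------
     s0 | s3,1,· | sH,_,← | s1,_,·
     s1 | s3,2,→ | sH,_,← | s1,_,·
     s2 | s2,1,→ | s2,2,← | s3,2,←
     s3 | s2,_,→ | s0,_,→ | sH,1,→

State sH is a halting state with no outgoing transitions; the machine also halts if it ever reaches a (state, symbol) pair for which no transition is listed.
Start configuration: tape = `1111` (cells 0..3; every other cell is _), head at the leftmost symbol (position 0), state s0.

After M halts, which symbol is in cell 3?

state=s0 head=0 tape=[1]111_   (s0,1)→(s3,1,·)
state=s3 head=0 tape=[1]111_   (s3,1)→(s2,_,→)
state=s2 head=1 tape=_[1]11_   (s2,1)→(s2,1,→)
state=s2 head=2 tape=_1[1]1_   (s2,1)→(s2,1,→)
state=s2 head=3 tape=_11[1]_   (s2,1)→(s2,1,→)
state=s2 head=4 tape=_111[_]   (s2,_)→(s3,2,←)
state=s3 head=3 tape=_11[1]2   (s3,1)→(s2,_,→)
state=s2 head=4 tape=_11_[2]   (s2,2)→(s2,2,←)
state=s2 head=3 tape=_11[_]2   (s2,_)→(s3,2,←)
state=s3 head=2 tape=_1[1]22   (s3,1)→(s2,_,→)
state=s2 head=3 tape=_1_[2]2   (s2,2)→(s2,2,←)
state=s2 head=2 tape=_1[_]22   (s2,_)→(s3,2,←)
state=s3 head=1 tape=_[1]222   (s3,1)→(s2,_,→)
state=s2 head=2 tape=__[2]22   (s2,2)→(s2,2,←)
state=s2 head=1 tape=_[_]222   (s2,_)→(s3,2,←)
state=s3 head=0 tape=[_]2222   (s3,_)→(sH,1,→)
state=sH head=1 tape=1[2]222
Cell 3 holds 2 when M halts.

2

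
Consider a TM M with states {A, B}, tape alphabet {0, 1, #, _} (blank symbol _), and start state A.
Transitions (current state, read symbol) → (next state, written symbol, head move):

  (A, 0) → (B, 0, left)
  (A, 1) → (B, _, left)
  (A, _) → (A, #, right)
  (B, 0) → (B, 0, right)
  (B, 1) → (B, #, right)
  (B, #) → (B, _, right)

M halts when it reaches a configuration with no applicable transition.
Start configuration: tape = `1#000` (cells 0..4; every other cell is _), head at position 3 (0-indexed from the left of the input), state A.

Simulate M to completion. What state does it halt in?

B

A | 1#0[0]0_   read 0 → write 0, move left, go to B
B | 1#[0]00_   read 0 → write 0, move right, go to B
B | 1#0[0]0_   read 0 → write 0, move right, go to B
B | 1#00[0]_   read 0 → write 0, move right, go to B
B | 1#000[_]
No transition is defined for (B, _); M halts in state B.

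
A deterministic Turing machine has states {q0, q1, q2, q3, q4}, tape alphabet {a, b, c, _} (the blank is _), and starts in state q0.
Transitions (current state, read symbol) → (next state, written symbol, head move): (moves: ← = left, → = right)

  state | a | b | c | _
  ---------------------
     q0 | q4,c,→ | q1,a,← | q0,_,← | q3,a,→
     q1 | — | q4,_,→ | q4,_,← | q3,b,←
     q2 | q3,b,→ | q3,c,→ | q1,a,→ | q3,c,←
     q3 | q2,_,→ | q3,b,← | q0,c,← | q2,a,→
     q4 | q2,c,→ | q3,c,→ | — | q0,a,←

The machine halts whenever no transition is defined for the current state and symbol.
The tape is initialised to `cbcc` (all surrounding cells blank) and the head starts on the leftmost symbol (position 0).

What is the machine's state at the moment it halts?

q0 | __[c]bcc   read c → write _, move ←, go to q0
q0 | _[_]_bcc   read _ → write a, move →, go to q3
q3 | _a[_]bcc   read _ → write a, move →, go to q2
q2 | _aa[b]cc   read b → write c, move →, go to q3
q3 | _aac[c]c   read c → write c, move ←, go to q0
q0 | _aa[c]cc   read c → write _, move ←, go to q0
q0 | _a[a]_cc   read a → write c, move →, go to q4
q4 | _ac[_]cc   read _ → write a, move ←, go to q0
q0 | _a[c]acc   read c → write _, move ←, go to q0
q0 | _[a]_acc   read a → write c, move →, go to q4
q4 | _c[_]acc   read _ → write a, move ←, go to q0
q0 | _[c]aacc   read c → write _, move ←, go to q0
q0 | [_]_aacc   read _ → write a, move →, go to q3
q3 | a[_]aacc   read _ → write a, move →, go to q2
q2 | aa[a]acc   read a → write b, move →, go to q3
q3 | aab[a]cc   read a → write _, move →, go to q2
q2 | aab_[c]c   read c → write a, move →, go to q1
q1 | aab_a[c]   read c → write _, move ←, go to q4
q4 | aab_[a]_   read a → write c, move →, go to q2
q2 | aab_c[_]   read _ → write c, move ←, go to q3
q3 | aab_[c]c   read c → write c, move ←, go to q0
q0 | aab[_]cc   read _ → write a, move →, go to q3
q3 | aaba[c]c   read c → write c, move ←, go to q0
q0 | aab[a]cc   read a → write c, move →, go to q4
q4 | aabc[c]c
No transition is defined for (q4, c); M halts in state q4.

q4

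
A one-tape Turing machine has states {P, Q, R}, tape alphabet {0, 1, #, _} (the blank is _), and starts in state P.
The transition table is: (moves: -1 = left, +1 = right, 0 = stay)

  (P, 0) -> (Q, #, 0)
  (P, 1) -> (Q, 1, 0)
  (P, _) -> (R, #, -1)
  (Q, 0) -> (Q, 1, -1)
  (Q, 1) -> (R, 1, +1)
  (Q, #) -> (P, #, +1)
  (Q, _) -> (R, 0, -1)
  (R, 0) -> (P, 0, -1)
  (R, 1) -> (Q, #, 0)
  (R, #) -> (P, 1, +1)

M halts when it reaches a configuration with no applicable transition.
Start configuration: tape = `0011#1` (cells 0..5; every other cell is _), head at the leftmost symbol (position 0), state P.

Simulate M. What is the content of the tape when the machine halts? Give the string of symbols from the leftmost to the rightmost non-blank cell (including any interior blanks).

##1##1

P | [0]011#1   read 0 → write #, move 0, go to Q
Q | [#]011#1   read # → write #, move +1, go to P
P | #[0]11#1   read 0 → write #, move 0, go to Q
Q | #[#]11#1   read # → write #, move +1, go to P
P | ##[1]1#1   read 1 → write 1, move 0, go to Q
Q | ##[1]1#1   read 1 → write 1, move +1, go to R
R | ##1[1]#1   read 1 → write #, move 0, go to Q
Q | ##1[#]#1   read # → write #, move +1, go to P
P | ##1#[#]1
The non-blank tape span at halt is ##1##1.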